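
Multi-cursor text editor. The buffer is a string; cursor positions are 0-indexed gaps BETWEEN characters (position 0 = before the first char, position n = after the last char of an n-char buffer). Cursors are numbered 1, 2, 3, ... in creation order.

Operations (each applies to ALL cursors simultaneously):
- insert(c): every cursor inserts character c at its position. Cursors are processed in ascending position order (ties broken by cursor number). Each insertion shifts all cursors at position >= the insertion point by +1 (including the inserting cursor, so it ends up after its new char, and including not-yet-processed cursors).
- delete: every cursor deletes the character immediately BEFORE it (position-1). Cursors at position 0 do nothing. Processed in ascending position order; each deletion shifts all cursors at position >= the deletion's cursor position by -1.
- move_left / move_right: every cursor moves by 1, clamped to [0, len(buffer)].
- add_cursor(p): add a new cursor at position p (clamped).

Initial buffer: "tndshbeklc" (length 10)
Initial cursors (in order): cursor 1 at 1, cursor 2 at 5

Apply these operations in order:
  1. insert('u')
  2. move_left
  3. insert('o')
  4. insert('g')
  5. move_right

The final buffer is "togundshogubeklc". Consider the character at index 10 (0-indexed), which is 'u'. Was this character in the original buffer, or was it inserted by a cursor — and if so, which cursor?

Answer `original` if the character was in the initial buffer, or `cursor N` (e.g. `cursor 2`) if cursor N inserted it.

Answer: cursor 2

Derivation:
After op 1 (insert('u')): buffer="tundshubeklc" (len 12), cursors c1@2 c2@7, authorship .1....2.....
After op 2 (move_left): buffer="tundshubeklc" (len 12), cursors c1@1 c2@6, authorship .1....2.....
After op 3 (insert('o')): buffer="toundshoubeklc" (len 14), cursors c1@2 c2@8, authorship .11....22.....
After op 4 (insert('g')): buffer="togundshogubeklc" (len 16), cursors c1@3 c2@10, authorship .111....222.....
After op 5 (move_right): buffer="togundshogubeklc" (len 16), cursors c1@4 c2@11, authorship .111....222.....
Authorship (.=original, N=cursor N): . 1 1 1 . . . . 2 2 2 . . . . .
Index 10: author = 2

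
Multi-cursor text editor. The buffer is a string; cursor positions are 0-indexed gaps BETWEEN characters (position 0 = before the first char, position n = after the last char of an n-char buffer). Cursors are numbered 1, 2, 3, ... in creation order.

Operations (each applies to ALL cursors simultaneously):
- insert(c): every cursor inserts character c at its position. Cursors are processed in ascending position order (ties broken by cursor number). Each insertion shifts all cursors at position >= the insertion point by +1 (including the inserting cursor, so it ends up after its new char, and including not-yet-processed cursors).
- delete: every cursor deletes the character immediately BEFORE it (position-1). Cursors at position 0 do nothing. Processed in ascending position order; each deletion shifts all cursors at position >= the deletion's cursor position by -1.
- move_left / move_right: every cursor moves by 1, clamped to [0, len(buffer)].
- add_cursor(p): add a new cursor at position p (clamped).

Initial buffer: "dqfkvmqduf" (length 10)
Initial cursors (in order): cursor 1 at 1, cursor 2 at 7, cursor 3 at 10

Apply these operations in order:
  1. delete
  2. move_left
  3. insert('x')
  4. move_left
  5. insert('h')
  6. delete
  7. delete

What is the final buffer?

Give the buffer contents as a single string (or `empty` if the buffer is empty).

After op 1 (delete): buffer="qfkvmdu" (len 7), cursors c1@0 c2@5 c3@7, authorship .......
After op 2 (move_left): buffer="qfkvmdu" (len 7), cursors c1@0 c2@4 c3@6, authorship .......
After op 3 (insert('x')): buffer="xqfkvxmdxu" (len 10), cursors c1@1 c2@6 c3@9, authorship 1....2..3.
After op 4 (move_left): buffer="xqfkvxmdxu" (len 10), cursors c1@0 c2@5 c3@8, authorship 1....2..3.
After op 5 (insert('h')): buffer="hxqfkvhxmdhxu" (len 13), cursors c1@1 c2@7 c3@11, authorship 11....22..33.
After op 6 (delete): buffer="xqfkvxmdxu" (len 10), cursors c1@0 c2@5 c3@8, authorship 1....2..3.
After op 7 (delete): buffer="xqfkxmxu" (len 8), cursors c1@0 c2@4 c3@6, authorship 1...2.3.

Answer: xqfkxmxu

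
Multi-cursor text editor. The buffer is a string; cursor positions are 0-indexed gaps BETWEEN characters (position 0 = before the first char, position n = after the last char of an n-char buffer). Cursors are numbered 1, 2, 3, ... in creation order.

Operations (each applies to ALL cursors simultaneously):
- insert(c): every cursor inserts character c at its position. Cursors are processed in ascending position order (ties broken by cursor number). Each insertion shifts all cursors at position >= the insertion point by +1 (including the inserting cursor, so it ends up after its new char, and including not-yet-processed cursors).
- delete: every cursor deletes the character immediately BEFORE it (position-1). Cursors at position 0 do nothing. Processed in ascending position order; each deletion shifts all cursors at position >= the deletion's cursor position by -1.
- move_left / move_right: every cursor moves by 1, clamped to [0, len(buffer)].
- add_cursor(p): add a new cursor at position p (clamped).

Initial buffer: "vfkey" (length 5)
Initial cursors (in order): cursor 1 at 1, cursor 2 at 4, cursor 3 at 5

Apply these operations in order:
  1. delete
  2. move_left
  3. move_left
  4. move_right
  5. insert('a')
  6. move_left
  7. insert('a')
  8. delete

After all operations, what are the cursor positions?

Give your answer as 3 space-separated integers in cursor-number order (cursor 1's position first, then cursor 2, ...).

After op 1 (delete): buffer="fk" (len 2), cursors c1@0 c2@2 c3@2, authorship ..
After op 2 (move_left): buffer="fk" (len 2), cursors c1@0 c2@1 c3@1, authorship ..
After op 3 (move_left): buffer="fk" (len 2), cursors c1@0 c2@0 c3@0, authorship ..
After op 4 (move_right): buffer="fk" (len 2), cursors c1@1 c2@1 c3@1, authorship ..
After op 5 (insert('a')): buffer="faaak" (len 5), cursors c1@4 c2@4 c3@4, authorship .123.
After op 6 (move_left): buffer="faaak" (len 5), cursors c1@3 c2@3 c3@3, authorship .123.
After op 7 (insert('a')): buffer="faaaaaak" (len 8), cursors c1@6 c2@6 c3@6, authorship .121233.
After op 8 (delete): buffer="faaak" (len 5), cursors c1@3 c2@3 c3@3, authorship .123.

Answer: 3 3 3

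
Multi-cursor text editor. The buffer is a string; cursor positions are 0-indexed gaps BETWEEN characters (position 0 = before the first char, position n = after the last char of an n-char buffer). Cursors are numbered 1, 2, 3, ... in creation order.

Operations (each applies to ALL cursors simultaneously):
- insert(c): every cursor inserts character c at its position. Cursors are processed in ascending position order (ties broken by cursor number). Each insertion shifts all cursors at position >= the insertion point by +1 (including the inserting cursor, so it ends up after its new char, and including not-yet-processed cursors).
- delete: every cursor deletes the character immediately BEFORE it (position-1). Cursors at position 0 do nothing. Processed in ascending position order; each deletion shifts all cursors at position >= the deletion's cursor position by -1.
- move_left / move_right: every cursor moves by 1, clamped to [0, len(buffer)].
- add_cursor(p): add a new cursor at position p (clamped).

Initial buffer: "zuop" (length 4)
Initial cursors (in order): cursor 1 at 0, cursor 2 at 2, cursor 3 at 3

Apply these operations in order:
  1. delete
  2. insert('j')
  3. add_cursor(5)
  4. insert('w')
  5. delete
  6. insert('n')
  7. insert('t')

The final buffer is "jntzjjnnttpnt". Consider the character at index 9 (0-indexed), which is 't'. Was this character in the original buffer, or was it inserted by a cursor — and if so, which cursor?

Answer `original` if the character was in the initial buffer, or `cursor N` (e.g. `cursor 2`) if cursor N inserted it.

After op 1 (delete): buffer="zp" (len 2), cursors c1@0 c2@1 c3@1, authorship ..
After op 2 (insert('j')): buffer="jzjjp" (len 5), cursors c1@1 c2@4 c3@4, authorship 1.23.
After op 3 (add_cursor(5)): buffer="jzjjp" (len 5), cursors c1@1 c2@4 c3@4 c4@5, authorship 1.23.
After op 4 (insert('w')): buffer="jwzjjwwpw" (len 9), cursors c1@2 c2@7 c3@7 c4@9, authorship 11.2323.4
After op 5 (delete): buffer="jzjjp" (len 5), cursors c1@1 c2@4 c3@4 c4@5, authorship 1.23.
After op 6 (insert('n')): buffer="jnzjjnnpn" (len 9), cursors c1@2 c2@7 c3@7 c4@9, authorship 11.2323.4
After op 7 (insert('t')): buffer="jntzjjnnttpnt" (len 13), cursors c1@3 c2@10 c3@10 c4@13, authorship 111.232323.44
Authorship (.=original, N=cursor N): 1 1 1 . 2 3 2 3 2 3 . 4 4
Index 9: author = 3

Answer: cursor 3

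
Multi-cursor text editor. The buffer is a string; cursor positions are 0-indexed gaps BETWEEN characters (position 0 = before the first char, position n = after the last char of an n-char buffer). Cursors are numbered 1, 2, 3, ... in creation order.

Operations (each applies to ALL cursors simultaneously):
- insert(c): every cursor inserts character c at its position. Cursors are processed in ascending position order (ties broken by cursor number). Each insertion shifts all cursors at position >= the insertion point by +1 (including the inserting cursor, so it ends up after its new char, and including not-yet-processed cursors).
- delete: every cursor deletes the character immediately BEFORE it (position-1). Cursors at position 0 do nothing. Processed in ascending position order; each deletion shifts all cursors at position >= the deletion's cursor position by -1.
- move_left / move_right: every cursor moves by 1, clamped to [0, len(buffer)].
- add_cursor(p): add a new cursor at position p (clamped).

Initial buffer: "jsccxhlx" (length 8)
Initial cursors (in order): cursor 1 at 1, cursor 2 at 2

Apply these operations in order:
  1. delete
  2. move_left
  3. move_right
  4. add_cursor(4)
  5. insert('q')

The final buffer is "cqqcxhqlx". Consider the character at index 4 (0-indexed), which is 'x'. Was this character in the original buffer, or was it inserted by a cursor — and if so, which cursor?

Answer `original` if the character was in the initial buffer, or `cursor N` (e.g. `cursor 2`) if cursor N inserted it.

After op 1 (delete): buffer="ccxhlx" (len 6), cursors c1@0 c2@0, authorship ......
After op 2 (move_left): buffer="ccxhlx" (len 6), cursors c1@0 c2@0, authorship ......
After op 3 (move_right): buffer="ccxhlx" (len 6), cursors c1@1 c2@1, authorship ......
After op 4 (add_cursor(4)): buffer="ccxhlx" (len 6), cursors c1@1 c2@1 c3@4, authorship ......
After op 5 (insert('q')): buffer="cqqcxhqlx" (len 9), cursors c1@3 c2@3 c3@7, authorship .12...3..
Authorship (.=original, N=cursor N): . 1 2 . . . 3 . .
Index 4: author = original

Answer: original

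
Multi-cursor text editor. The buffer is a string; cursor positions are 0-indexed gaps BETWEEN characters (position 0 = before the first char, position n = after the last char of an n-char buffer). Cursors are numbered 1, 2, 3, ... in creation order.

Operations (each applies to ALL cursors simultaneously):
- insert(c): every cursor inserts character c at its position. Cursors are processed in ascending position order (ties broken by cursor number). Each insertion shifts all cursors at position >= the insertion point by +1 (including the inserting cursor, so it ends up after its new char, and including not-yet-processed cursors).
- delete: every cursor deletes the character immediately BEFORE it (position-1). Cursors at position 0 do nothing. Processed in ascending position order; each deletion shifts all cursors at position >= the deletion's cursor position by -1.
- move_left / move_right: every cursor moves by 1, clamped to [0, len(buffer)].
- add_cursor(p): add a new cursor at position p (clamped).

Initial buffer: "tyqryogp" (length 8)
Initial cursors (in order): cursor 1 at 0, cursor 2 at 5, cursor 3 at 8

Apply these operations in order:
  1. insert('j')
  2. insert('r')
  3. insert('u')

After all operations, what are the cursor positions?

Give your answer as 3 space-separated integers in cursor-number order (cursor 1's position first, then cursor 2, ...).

Answer: 3 11 17

Derivation:
After op 1 (insert('j')): buffer="jtyqryjogpj" (len 11), cursors c1@1 c2@7 c3@11, authorship 1.....2...3
After op 2 (insert('r')): buffer="jrtyqryjrogpjr" (len 14), cursors c1@2 c2@9 c3@14, authorship 11.....22...33
After op 3 (insert('u')): buffer="jrutyqryjruogpjru" (len 17), cursors c1@3 c2@11 c3@17, authorship 111.....222...333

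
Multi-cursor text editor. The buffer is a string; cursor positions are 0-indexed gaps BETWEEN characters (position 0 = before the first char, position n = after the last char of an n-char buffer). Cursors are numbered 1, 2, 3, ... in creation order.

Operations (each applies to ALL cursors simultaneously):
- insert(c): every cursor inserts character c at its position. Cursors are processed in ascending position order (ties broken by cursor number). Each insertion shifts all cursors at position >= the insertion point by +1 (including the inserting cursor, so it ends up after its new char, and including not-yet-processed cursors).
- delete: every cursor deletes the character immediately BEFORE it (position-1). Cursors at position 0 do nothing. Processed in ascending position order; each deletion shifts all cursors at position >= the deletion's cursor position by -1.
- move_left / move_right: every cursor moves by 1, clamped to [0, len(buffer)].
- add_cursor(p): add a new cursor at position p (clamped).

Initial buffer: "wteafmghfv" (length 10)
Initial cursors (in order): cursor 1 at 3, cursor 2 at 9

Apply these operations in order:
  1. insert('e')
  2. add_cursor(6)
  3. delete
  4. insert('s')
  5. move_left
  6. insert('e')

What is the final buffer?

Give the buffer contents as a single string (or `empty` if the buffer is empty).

Answer: wteesaesmghfesv

Derivation:
After op 1 (insert('e')): buffer="wteeafmghfev" (len 12), cursors c1@4 c2@11, authorship ...1......2.
After op 2 (add_cursor(6)): buffer="wteeafmghfev" (len 12), cursors c1@4 c3@6 c2@11, authorship ...1......2.
After op 3 (delete): buffer="wteamghfv" (len 9), cursors c1@3 c3@4 c2@8, authorship .........
After op 4 (insert('s')): buffer="wtesasmghfsv" (len 12), cursors c1@4 c3@6 c2@11, authorship ...1.3....2.
After op 5 (move_left): buffer="wtesasmghfsv" (len 12), cursors c1@3 c3@5 c2@10, authorship ...1.3....2.
After op 6 (insert('e')): buffer="wteesaesmghfesv" (len 15), cursors c1@4 c3@7 c2@13, authorship ...11.33....22.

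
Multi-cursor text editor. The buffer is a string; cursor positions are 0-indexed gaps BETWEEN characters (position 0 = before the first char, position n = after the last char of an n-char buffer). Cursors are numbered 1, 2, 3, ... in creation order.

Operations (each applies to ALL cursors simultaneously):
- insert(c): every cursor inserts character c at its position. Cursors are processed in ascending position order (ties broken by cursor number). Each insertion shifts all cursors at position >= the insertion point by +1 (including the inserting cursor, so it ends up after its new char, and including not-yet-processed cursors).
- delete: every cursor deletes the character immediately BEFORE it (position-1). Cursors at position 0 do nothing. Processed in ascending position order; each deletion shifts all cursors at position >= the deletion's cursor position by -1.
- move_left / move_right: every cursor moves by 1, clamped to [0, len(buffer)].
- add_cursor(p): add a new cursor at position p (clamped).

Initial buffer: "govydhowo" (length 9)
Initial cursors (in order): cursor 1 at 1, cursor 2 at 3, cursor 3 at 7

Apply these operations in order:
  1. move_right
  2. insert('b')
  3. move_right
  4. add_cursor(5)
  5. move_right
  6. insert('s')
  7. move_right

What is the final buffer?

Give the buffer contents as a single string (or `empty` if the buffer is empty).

Answer: gobvysbsdhsowbos

Derivation:
After op 1 (move_right): buffer="govydhowo" (len 9), cursors c1@2 c2@4 c3@8, authorship .........
After op 2 (insert('b')): buffer="gobvybdhowbo" (len 12), cursors c1@3 c2@6 c3@11, authorship ..1..2....3.
After op 3 (move_right): buffer="gobvybdhowbo" (len 12), cursors c1@4 c2@7 c3@12, authorship ..1..2....3.
After op 4 (add_cursor(5)): buffer="gobvybdhowbo" (len 12), cursors c1@4 c4@5 c2@7 c3@12, authorship ..1..2....3.
After op 5 (move_right): buffer="gobvybdhowbo" (len 12), cursors c1@5 c4@6 c2@8 c3@12, authorship ..1..2....3.
After op 6 (insert('s')): buffer="gobvysbsdhsowbos" (len 16), cursors c1@6 c4@8 c2@11 c3@16, authorship ..1..124..2..3.3
After op 7 (move_right): buffer="gobvysbsdhsowbos" (len 16), cursors c1@7 c4@9 c2@12 c3@16, authorship ..1..124..2..3.3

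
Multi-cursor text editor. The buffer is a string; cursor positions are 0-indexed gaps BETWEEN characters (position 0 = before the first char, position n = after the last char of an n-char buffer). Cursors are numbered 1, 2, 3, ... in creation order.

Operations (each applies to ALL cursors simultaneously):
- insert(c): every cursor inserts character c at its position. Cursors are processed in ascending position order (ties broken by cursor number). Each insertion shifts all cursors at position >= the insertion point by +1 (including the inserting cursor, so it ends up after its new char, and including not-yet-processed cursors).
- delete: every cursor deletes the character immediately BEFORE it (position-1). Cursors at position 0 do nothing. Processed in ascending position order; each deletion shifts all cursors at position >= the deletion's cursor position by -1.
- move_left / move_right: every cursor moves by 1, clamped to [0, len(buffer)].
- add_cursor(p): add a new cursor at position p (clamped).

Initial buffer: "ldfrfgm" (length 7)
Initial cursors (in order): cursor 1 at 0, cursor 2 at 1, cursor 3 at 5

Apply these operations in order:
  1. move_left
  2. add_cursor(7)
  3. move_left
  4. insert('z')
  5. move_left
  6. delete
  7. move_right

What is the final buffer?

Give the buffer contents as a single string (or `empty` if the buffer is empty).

After op 1 (move_left): buffer="ldfrfgm" (len 7), cursors c1@0 c2@0 c3@4, authorship .......
After op 2 (add_cursor(7)): buffer="ldfrfgm" (len 7), cursors c1@0 c2@0 c3@4 c4@7, authorship .......
After op 3 (move_left): buffer="ldfrfgm" (len 7), cursors c1@0 c2@0 c3@3 c4@6, authorship .......
After op 4 (insert('z')): buffer="zzldfzrfgzm" (len 11), cursors c1@2 c2@2 c3@6 c4@10, authorship 12...3...4.
After op 5 (move_left): buffer="zzldfzrfgzm" (len 11), cursors c1@1 c2@1 c3@5 c4@9, authorship 12...3...4.
After op 6 (delete): buffer="zldzrfzm" (len 8), cursors c1@0 c2@0 c3@3 c4@6, authorship 2..3..4.
After op 7 (move_right): buffer="zldzrfzm" (len 8), cursors c1@1 c2@1 c3@4 c4@7, authorship 2..3..4.

Answer: zldzrfzm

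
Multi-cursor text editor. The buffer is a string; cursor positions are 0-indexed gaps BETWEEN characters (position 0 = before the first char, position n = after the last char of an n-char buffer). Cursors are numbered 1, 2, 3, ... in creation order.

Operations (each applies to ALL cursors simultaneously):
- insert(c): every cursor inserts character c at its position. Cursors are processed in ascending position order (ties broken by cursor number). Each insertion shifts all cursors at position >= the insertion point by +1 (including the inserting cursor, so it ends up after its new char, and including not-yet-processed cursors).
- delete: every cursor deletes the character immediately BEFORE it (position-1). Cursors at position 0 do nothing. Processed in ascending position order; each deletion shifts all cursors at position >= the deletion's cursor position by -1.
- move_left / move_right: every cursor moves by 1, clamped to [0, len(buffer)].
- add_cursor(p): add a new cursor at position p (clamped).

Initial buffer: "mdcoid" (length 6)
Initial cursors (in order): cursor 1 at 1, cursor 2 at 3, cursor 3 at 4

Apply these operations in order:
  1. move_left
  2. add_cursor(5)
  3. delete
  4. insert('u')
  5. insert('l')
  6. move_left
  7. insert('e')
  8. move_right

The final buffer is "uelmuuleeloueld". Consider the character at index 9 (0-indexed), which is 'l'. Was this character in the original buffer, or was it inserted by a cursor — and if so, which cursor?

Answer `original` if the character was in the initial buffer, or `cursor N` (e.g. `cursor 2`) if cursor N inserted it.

Answer: cursor 3

Derivation:
After op 1 (move_left): buffer="mdcoid" (len 6), cursors c1@0 c2@2 c3@3, authorship ......
After op 2 (add_cursor(5)): buffer="mdcoid" (len 6), cursors c1@0 c2@2 c3@3 c4@5, authorship ......
After op 3 (delete): buffer="mod" (len 3), cursors c1@0 c2@1 c3@1 c4@2, authorship ...
After op 4 (insert('u')): buffer="umuuoud" (len 7), cursors c1@1 c2@4 c3@4 c4@6, authorship 1.23.4.
After op 5 (insert('l')): buffer="ulmuullould" (len 11), cursors c1@2 c2@7 c3@7 c4@10, authorship 11.2323.44.
After op 6 (move_left): buffer="ulmuullould" (len 11), cursors c1@1 c2@6 c3@6 c4@9, authorship 11.2323.44.
After op 7 (insert('e')): buffer="uelmuuleeloueld" (len 15), cursors c1@2 c2@9 c3@9 c4@13, authorship 111.232233.444.
After op 8 (move_right): buffer="uelmuuleeloueld" (len 15), cursors c1@3 c2@10 c3@10 c4@14, authorship 111.232233.444.
Authorship (.=original, N=cursor N): 1 1 1 . 2 3 2 2 3 3 . 4 4 4 .
Index 9: author = 3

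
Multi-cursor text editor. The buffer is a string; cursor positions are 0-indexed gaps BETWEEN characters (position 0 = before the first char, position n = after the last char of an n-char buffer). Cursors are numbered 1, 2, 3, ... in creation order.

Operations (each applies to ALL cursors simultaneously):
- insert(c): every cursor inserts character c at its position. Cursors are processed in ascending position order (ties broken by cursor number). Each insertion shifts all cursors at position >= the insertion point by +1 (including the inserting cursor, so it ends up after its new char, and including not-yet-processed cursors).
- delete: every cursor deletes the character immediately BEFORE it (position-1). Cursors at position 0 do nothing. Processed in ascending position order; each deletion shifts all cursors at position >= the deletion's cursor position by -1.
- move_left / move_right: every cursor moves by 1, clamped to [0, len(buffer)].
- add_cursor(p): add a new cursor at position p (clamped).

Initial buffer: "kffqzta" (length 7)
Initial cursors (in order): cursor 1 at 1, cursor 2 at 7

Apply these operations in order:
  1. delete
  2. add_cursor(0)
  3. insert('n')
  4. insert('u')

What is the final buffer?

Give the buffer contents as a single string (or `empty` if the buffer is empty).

Answer: nnuuffqztnu

Derivation:
After op 1 (delete): buffer="ffqzt" (len 5), cursors c1@0 c2@5, authorship .....
After op 2 (add_cursor(0)): buffer="ffqzt" (len 5), cursors c1@0 c3@0 c2@5, authorship .....
After op 3 (insert('n')): buffer="nnffqztn" (len 8), cursors c1@2 c3@2 c2@8, authorship 13.....2
After op 4 (insert('u')): buffer="nnuuffqztnu" (len 11), cursors c1@4 c3@4 c2@11, authorship 1313.....22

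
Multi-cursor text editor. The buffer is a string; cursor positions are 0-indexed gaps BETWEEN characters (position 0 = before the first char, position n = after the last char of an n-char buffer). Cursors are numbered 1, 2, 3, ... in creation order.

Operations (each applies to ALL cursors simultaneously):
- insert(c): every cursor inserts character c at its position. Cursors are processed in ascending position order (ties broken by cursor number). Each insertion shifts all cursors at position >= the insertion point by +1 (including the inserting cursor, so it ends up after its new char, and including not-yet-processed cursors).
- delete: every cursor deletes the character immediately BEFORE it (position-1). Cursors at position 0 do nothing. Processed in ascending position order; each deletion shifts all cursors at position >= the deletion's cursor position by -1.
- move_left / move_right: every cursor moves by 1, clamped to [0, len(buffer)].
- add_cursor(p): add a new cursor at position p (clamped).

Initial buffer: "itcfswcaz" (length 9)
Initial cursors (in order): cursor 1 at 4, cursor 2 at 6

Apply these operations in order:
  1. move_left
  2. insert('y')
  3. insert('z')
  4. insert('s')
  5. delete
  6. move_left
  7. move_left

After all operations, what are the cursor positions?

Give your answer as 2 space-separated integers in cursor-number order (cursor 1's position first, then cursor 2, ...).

Answer: 3 7

Derivation:
After op 1 (move_left): buffer="itcfswcaz" (len 9), cursors c1@3 c2@5, authorship .........
After op 2 (insert('y')): buffer="itcyfsywcaz" (len 11), cursors c1@4 c2@7, authorship ...1..2....
After op 3 (insert('z')): buffer="itcyzfsyzwcaz" (len 13), cursors c1@5 c2@9, authorship ...11..22....
After op 4 (insert('s')): buffer="itcyzsfsyzswcaz" (len 15), cursors c1@6 c2@11, authorship ...111..222....
After op 5 (delete): buffer="itcyzfsyzwcaz" (len 13), cursors c1@5 c2@9, authorship ...11..22....
After op 6 (move_left): buffer="itcyzfsyzwcaz" (len 13), cursors c1@4 c2@8, authorship ...11..22....
After op 7 (move_left): buffer="itcyzfsyzwcaz" (len 13), cursors c1@3 c2@7, authorship ...11..22....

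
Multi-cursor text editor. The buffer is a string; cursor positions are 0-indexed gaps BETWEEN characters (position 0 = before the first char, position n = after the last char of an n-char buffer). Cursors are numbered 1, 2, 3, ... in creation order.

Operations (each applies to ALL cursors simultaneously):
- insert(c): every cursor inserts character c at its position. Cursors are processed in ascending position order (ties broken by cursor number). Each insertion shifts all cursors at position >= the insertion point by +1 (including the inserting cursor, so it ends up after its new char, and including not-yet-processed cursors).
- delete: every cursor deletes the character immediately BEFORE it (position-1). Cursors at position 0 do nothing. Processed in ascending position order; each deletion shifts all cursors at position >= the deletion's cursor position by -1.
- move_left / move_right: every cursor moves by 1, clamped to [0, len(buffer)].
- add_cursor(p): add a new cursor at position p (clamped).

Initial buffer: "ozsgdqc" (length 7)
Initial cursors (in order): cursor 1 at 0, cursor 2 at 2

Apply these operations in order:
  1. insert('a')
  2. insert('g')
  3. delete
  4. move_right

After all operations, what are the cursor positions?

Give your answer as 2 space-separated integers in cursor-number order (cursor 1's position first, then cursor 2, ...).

After op 1 (insert('a')): buffer="aozasgdqc" (len 9), cursors c1@1 c2@4, authorship 1..2.....
After op 2 (insert('g')): buffer="agozagsgdqc" (len 11), cursors c1@2 c2@6, authorship 11..22.....
After op 3 (delete): buffer="aozasgdqc" (len 9), cursors c1@1 c2@4, authorship 1..2.....
After op 4 (move_right): buffer="aozasgdqc" (len 9), cursors c1@2 c2@5, authorship 1..2.....

Answer: 2 5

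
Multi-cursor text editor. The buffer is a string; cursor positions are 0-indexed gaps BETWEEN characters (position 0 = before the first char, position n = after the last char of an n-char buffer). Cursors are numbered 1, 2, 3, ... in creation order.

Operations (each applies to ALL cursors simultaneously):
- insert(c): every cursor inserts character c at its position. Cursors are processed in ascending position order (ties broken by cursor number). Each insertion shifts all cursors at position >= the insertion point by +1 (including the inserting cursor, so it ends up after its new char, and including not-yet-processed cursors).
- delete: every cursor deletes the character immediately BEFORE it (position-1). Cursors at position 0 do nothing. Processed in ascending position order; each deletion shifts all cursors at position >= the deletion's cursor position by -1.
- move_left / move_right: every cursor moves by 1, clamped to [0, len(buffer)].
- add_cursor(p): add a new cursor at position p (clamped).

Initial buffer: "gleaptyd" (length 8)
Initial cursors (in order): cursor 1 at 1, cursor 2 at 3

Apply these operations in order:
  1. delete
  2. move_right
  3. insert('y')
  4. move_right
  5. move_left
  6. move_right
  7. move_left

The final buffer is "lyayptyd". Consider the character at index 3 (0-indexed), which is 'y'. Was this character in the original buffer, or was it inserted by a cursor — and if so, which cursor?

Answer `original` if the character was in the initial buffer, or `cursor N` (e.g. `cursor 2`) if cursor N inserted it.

After op 1 (delete): buffer="laptyd" (len 6), cursors c1@0 c2@1, authorship ......
After op 2 (move_right): buffer="laptyd" (len 6), cursors c1@1 c2@2, authorship ......
After op 3 (insert('y')): buffer="lyayptyd" (len 8), cursors c1@2 c2@4, authorship .1.2....
After op 4 (move_right): buffer="lyayptyd" (len 8), cursors c1@3 c2@5, authorship .1.2....
After op 5 (move_left): buffer="lyayptyd" (len 8), cursors c1@2 c2@4, authorship .1.2....
After op 6 (move_right): buffer="lyayptyd" (len 8), cursors c1@3 c2@5, authorship .1.2....
After op 7 (move_left): buffer="lyayptyd" (len 8), cursors c1@2 c2@4, authorship .1.2....
Authorship (.=original, N=cursor N): . 1 . 2 . . . .
Index 3: author = 2

Answer: cursor 2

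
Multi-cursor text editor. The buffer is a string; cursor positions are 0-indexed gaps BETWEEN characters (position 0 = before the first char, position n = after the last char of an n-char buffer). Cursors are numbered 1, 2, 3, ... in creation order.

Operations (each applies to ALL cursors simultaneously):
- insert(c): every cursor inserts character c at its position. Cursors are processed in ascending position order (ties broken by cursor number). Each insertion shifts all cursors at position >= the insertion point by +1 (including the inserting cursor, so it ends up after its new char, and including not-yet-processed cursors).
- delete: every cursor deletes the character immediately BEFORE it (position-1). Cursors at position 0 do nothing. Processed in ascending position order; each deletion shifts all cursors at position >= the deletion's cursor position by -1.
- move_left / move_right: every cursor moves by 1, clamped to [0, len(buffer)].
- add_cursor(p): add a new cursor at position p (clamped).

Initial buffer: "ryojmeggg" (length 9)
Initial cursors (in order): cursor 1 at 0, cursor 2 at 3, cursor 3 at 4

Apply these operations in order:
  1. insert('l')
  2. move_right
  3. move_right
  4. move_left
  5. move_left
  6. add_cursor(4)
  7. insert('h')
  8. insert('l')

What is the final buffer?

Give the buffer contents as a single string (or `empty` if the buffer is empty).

Answer: lhlryohllhljlhlmeggg

Derivation:
After op 1 (insert('l')): buffer="lryoljlmeggg" (len 12), cursors c1@1 c2@5 c3@7, authorship 1...2.3.....
After op 2 (move_right): buffer="lryoljlmeggg" (len 12), cursors c1@2 c2@6 c3@8, authorship 1...2.3.....
After op 3 (move_right): buffer="lryoljlmeggg" (len 12), cursors c1@3 c2@7 c3@9, authorship 1...2.3.....
After op 4 (move_left): buffer="lryoljlmeggg" (len 12), cursors c1@2 c2@6 c3@8, authorship 1...2.3.....
After op 5 (move_left): buffer="lryoljlmeggg" (len 12), cursors c1@1 c2@5 c3@7, authorship 1...2.3.....
After op 6 (add_cursor(4)): buffer="lryoljlmeggg" (len 12), cursors c1@1 c4@4 c2@5 c3@7, authorship 1...2.3.....
After op 7 (insert('h')): buffer="lhryohlhjlhmeggg" (len 16), cursors c1@2 c4@6 c2@8 c3@11, authorship 11...422.33.....
After op 8 (insert('l')): buffer="lhlryohllhljlhlmeggg" (len 20), cursors c1@3 c4@8 c2@11 c3@15, authorship 111...44222.333.....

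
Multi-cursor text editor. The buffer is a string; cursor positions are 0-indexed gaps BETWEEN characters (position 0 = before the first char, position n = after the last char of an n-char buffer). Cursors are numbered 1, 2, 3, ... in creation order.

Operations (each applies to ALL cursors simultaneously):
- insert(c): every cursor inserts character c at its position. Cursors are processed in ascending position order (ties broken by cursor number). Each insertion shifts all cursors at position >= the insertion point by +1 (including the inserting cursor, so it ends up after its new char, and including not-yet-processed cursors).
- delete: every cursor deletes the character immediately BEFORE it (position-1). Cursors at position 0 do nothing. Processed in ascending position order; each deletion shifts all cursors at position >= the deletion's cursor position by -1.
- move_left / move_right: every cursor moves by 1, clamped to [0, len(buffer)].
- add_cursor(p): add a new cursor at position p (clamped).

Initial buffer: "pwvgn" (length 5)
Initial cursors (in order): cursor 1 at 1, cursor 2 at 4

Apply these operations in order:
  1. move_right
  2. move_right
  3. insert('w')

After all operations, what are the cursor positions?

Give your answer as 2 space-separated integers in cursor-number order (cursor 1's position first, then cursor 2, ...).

Answer: 4 7

Derivation:
After op 1 (move_right): buffer="pwvgn" (len 5), cursors c1@2 c2@5, authorship .....
After op 2 (move_right): buffer="pwvgn" (len 5), cursors c1@3 c2@5, authorship .....
After op 3 (insert('w')): buffer="pwvwgnw" (len 7), cursors c1@4 c2@7, authorship ...1..2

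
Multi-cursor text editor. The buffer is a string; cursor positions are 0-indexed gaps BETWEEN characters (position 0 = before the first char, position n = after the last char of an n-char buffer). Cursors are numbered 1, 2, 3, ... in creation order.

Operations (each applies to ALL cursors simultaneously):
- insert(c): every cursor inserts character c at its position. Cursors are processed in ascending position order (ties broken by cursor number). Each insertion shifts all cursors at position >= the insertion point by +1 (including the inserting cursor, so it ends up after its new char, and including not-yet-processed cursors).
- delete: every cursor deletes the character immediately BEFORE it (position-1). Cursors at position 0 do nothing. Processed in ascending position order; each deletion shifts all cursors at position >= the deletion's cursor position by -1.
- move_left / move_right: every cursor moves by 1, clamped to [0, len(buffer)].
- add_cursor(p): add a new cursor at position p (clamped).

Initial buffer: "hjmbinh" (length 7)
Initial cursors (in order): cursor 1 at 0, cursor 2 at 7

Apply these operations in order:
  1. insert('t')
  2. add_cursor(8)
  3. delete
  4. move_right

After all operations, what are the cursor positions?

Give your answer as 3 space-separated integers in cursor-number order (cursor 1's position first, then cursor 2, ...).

After op 1 (insert('t')): buffer="thjmbinht" (len 9), cursors c1@1 c2@9, authorship 1.......2
After op 2 (add_cursor(8)): buffer="thjmbinht" (len 9), cursors c1@1 c3@8 c2@9, authorship 1.......2
After op 3 (delete): buffer="hjmbin" (len 6), cursors c1@0 c2@6 c3@6, authorship ......
After op 4 (move_right): buffer="hjmbin" (len 6), cursors c1@1 c2@6 c3@6, authorship ......

Answer: 1 6 6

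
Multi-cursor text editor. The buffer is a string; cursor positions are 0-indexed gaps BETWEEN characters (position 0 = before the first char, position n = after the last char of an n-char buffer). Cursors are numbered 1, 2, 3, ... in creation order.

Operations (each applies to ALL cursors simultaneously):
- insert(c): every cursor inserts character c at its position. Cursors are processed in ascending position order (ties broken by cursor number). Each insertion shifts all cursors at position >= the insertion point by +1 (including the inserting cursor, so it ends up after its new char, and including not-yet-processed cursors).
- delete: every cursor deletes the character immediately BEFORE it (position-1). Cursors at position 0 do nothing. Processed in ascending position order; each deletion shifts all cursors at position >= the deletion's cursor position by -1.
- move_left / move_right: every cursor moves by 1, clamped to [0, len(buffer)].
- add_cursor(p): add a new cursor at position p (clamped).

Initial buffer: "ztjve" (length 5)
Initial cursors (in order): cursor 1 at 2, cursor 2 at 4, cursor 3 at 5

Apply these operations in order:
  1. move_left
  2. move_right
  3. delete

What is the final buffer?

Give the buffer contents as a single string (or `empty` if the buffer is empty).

Answer: zj

Derivation:
After op 1 (move_left): buffer="ztjve" (len 5), cursors c1@1 c2@3 c3@4, authorship .....
After op 2 (move_right): buffer="ztjve" (len 5), cursors c1@2 c2@4 c3@5, authorship .....
After op 3 (delete): buffer="zj" (len 2), cursors c1@1 c2@2 c3@2, authorship ..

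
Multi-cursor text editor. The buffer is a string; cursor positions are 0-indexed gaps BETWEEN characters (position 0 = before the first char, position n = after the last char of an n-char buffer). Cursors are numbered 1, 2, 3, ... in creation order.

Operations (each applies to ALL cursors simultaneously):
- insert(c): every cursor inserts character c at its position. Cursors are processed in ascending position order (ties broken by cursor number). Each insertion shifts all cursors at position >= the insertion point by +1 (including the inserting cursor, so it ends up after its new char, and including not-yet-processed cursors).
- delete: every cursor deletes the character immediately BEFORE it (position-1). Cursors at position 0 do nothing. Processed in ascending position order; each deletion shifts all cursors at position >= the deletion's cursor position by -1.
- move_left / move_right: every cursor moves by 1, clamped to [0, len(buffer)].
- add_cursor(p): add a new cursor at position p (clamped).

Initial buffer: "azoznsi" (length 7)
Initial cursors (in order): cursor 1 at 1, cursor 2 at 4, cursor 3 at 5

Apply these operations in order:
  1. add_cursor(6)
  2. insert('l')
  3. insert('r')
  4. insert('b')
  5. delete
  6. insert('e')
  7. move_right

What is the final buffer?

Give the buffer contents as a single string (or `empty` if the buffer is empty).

Answer: alrezozlrenlreslrei

Derivation:
After op 1 (add_cursor(6)): buffer="azoznsi" (len 7), cursors c1@1 c2@4 c3@5 c4@6, authorship .......
After op 2 (insert('l')): buffer="alzozlnlsli" (len 11), cursors c1@2 c2@6 c3@8 c4@10, authorship .1...2.3.4.
After op 3 (insert('r')): buffer="alrzozlrnlrslri" (len 15), cursors c1@3 c2@8 c3@11 c4@14, authorship .11...22.33.44.
After op 4 (insert('b')): buffer="alrbzozlrbnlrbslrbi" (len 19), cursors c1@4 c2@10 c3@14 c4@18, authorship .111...222.333.444.
After op 5 (delete): buffer="alrzozlrnlrslri" (len 15), cursors c1@3 c2@8 c3@11 c4@14, authorship .11...22.33.44.
After op 6 (insert('e')): buffer="alrezozlrenlreslrei" (len 19), cursors c1@4 c2@10 c3@14 c4@18, authorship .111...222.333.444.
After op 7 (move_right): buffer="alrezozlrenlreslrei" (len 19), cursors c1@5 c2@11 c3@15 c4@19, authorship .111...222.333.444.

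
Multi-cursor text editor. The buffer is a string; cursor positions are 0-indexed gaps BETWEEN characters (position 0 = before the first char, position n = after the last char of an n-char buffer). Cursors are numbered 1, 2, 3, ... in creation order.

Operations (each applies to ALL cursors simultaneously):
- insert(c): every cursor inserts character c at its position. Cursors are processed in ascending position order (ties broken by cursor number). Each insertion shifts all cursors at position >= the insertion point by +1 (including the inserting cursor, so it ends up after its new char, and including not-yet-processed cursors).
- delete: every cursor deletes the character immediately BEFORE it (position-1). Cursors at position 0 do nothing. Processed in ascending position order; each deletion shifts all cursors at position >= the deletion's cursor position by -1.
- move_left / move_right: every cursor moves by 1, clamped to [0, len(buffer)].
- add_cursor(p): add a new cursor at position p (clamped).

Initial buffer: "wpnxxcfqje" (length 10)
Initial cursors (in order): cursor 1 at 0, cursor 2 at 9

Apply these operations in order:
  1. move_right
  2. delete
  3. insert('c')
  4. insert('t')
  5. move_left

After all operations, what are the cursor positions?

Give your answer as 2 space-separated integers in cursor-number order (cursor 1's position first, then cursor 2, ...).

After op 1 (move_right): buffer="wpnxxcfqje" (len 10), cursors c1@1 c2@10, authorship ..........
After op 2 (delete): buffer="pnxxcfqj" (len 8), cursors c1@0 c2@8, authorship ........
After op 3 (insert('c')): buffer="cpnxxcfqjc" (len 10), cursors c1@1 c2@10, authorship 1........2
After op 4 (insert('t')): buffer="ctpnxxcfqjct" (len 12), cursors c1@2 c2@12, authorship 11........22
After op 5 (move_left): buffer="ctpnxxcfqjct" (len 12), cursors c1@1 c2@11, authorship 11........22

Answer: 1 11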